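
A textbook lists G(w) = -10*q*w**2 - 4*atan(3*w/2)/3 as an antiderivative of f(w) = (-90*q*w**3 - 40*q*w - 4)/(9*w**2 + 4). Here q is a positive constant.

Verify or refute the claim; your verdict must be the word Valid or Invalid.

Invalid: d/dw[G] - f = (-90*q*w**3 - 40*q*w - 4)/(9*w**2 + 4), which is not 0.

d/dw[G] = (-180*q*w**3 - 80*q*w - 8)/(9*w**2 + 4)
d/dw[G] - f(w) = (-90*q*w**3 - 40*q*w - 4)/(9*w**2 + 4) != 0.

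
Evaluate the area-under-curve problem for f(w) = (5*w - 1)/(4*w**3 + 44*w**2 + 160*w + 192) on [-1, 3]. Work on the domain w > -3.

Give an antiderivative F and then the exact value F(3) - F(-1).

Factor the denominator (4*(w + 3)*(w + 4)**2) and decompose: f = 4/(w + 4) + 21/(4*(w + 4)**2) - 4/(w + 3); each piece integrates to a log, atan, or power term.
F(w) = -4*log(w + 3) + 4*log(w + 4) - 21/(4*w + 16) is an antiderivative of f.
Check: d/dw[-4*log(w + 3) + 4*log(w + 4) - 21/(4*w + 16)] = (5*w - 1)/(4*w**3 + 44*w**2 + 160*w + 192) = f(w).
F(3) = -4*log(6) - 3/4 + 4*log(7); F(-1) = -4*log(2) - 7/4 + 4*log(3).
Integral = F(3) - F(-1) = -4*log(6) - 4*log(3) + 1 + 4*log(2) + 4*log(7).

Antiderivative: F(w) = -4*log(w + 3) + 4*log(w + 4) - 21/(4*w + 16); value = -4*log(6) - 4*log(3) + 1 + 4*log(2) + 4*log(7)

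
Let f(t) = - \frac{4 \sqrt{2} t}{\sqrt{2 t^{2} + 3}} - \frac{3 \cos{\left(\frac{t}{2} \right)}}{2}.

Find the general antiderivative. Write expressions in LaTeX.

F(t) = - 2 \sqrt{4 t^{2} + 6} - 3 \sin{\left(\frac{t}{2} \right)} + C

The integrand splits into summands that can be handled one at a time.
Check: d/dt[- 2 \sqrt{4 t^{2} + 6} - 3 \sin{\left(\frac{t}{2} \right)}] = \frac{- 8 \sqrt{2} t - 3 \sqrt{2 t^{2} + 3} \cos{\left(\frac{t}{2} \right)}}{2 \sqrt{2 t^{2} + 3}}, which equals f(t).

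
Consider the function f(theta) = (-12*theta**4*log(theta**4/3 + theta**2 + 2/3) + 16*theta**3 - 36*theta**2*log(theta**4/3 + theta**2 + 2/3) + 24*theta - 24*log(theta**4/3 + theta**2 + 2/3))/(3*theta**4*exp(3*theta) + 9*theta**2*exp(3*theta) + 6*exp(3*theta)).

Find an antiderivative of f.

An antiderivative is F(theta) = 4*exp(-3*theta)*log(theta**4/3 + theta**2 + 2/3)/3.

f has the shape u'v + uv' for u = 4*exp(-3*theta)/3 and v = log(theta**4/3 + theta**2 + 2/3) — it is the derivative of the product u*v.
Check: d/dtheta[4*exp(-3*theta)*log(theta**4/3 + theta**2 + 2/3)/3] = (-12*theta**4*log(theta**4/3 + theta**2 + 2/3) + 16*theta**3 - 36*theta**2*log(theta**4/3 + theta**2 + 2/3) + 24*theta - 24*log(theta**4/3 + theta**2 + 2/3))/(3*theta**4*exp(3*theta) + 9*theta**2*exp(3*theta) + 6*exp(3*theta)) = f(theta).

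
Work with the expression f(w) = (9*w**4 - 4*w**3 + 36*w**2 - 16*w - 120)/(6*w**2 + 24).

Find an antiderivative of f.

Any candidate F(w) must reproduce f(w) exactly when differentiated.
Check: d/dw[w**3/2 - w**2/3 - 10*atan(w/2)] = (9*w**4 - 4*w**3 + 36*w**2 - 16*w - 120)/(6*w**2 + 24) = f(w).

An antiderivative is F(w) = w**3/2 - w**2/3 - 10*atan(w/2).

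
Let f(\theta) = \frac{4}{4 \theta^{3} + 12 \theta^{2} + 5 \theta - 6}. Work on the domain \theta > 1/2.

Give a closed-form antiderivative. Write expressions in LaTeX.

The denominator factors as \left(\theta + 2\right) \left(2 \theta - 1\right) \left(2 \theta + 3\right); partial fractions split f into directly integrable pieces: - \frac{2}{2 \theta + 3} + \frac{2}{5 \left(2 \theta - 1\right)} + \frac{4}{5 \left(\theta + 2\right)}.
Check: d/d\theta[\frac{\log{\left(\theta - \frac{1}{2} \right)} - 5 \log{\left(\theta + \frac{3}{2} \right)} + 4 \log{\left(\theta + 2 \right)}}{5}] = \frac{4}{4 \theta^{3} + 12 \theta^{2} + 5 \theta - 6} = f(\theta).

An antiderivative is F(\theta) = \frac{\log{\left(\theta - \frac{1}{2} \right)} - 5 \log{\left(\theta + \frac{3}{2} \right)} + 4 \log{\left(\theta + 2 \right)}}{5}.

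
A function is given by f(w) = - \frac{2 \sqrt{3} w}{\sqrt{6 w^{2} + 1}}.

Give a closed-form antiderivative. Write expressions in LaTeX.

f matches the chain-rule pattern g'(h)*h' with inner function h(w) = 2 w^{2} + \frac{1}{3}; substituting u = h(w) collapses the integral.
Check: d/dw[- \frac{\sqrt{3} \sqrt{6 w^{2} + 1}}{3}] = - \frac{2 \sqrt{3} w}{\sqrt{6 w^{2} + 1}} = f(w).

An antiderivative is F(w) = - \frac{\sqrt{3} \sqrt{6 w^{2} + 1}}{3}.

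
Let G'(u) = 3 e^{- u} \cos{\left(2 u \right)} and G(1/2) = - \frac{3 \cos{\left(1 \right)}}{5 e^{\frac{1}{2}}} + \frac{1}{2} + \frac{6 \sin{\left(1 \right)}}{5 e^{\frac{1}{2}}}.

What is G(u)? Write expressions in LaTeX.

G(u) = - \frac{\left(- 5 e^{u} - 12 \sin{\left(2 u \right)} + 6 \cos{\left(2 u \right)}\right) e^{- u}}{10}

Differentiate the proposed G(u) back; it has to land on the given G'(u).
A general antiderivative is \frac{6 e^{- u} \sin{\left(2 u \right)}}{5} - \frac{3 e^{- u} \cos{\left(2 u \right)}}{5} + C.
The condition gives C = - \frac{3 \cos{\left(1 \right)}}{5 e^{\frac{1}{2}}} + \frac{1}{2} + \frac{6 \sin{\left(1 \right)}}{5 e^{\frac{1}{2}}} - (- \frac{3 \cos{\left(1 \right)}}{5 e^{\frac{1}{2}}} + \frac{6 \sin{\left(1 \right)}}{5 e^{\frac{1}{2}}}) = \frac{1}{2}.
So G(u) = - \frac{\left(- 5 e^{u} - 12 \sin{\left(2 u \right)} + 6 \cos{\left(2 u \right)}\right) e^{- u}}{10}.
Check: d/du[- \frac{\left(- 5 e^{u} - 12 \sin{\left(2 u \right)} + 6 \cos{\left(2 u \right)}\right) e^{- u}}{10}] = 3 e^{- u} \cos{\left(2 u \right)} = G'(u).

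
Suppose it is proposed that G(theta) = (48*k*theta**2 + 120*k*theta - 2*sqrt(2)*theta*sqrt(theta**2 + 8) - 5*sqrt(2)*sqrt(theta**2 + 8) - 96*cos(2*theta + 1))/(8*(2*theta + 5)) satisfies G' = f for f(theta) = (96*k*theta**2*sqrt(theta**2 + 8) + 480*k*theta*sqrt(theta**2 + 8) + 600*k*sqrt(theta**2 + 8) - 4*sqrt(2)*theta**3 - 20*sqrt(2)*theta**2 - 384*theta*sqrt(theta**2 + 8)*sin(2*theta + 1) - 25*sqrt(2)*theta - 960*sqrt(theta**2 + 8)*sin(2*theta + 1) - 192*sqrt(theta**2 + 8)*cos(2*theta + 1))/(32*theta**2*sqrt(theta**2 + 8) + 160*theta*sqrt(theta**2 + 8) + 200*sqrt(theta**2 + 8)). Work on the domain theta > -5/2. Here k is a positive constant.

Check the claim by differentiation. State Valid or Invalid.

d/dtheta[G] = (96*k*theta**2*sqrt(theta**2 + 8) + 480*k*theta*sqrt(theta**2 + 8) + 600*k*sqrt(theta**2 + 8) - 4*sqrt(2)*theta**3 - 20*sqrt(2)*theta**2 + 384*theta*sqrt(theta**2 + 8)*sin(2*theta + 1) - 25*sqrt(2)*theta + 960*sqrt(theta**2 + 8)*sin(2*theta + 1) + 192*sqrt(theta**2 + 8)*cos(2*theta + 1))/(32*theta**2*sqrt(theta**2 + 8) + 160*theta*sqrt(theta**2 + 8) + 200*sqrt(theta**2 + 8))
d/dtheta[G] - f(theta) = (96*theta*sin(2*theta + 1) + 240*sin(2*theta + 1) + 48*cos(2*theta + 1))/(4*theta**2 + 20*theta + 25) != 0.

Invalid: d/dtheta[G] - f = (96*theta*sin(2*theta + 1) + 240*sin(2*theta + 1) + 48*cos(2*theta + 1))/(4*theta**2 + 20*theta + 25), which is not 0.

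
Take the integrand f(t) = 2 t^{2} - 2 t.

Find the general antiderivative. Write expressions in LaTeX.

Integrate term by term and add the pieces.
Check: d/dt[\frac{t^{2} \left(2 t - 3\right)}{3}] = 2 t^{2} - 2 t = f(t).

F(t) = \frac{t^{2} \left(2 t - 3\right)}{3} + C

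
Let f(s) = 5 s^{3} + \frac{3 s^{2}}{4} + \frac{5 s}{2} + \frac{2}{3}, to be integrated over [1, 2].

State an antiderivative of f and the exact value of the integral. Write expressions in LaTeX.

Integrate term by term and add the pieces.
F(s) = \frac{s \left(15 s^{3} + 3 s^{2} + 15 s + 8\right)}{12} is an antiderivative of f.
Check: d/ds[\frac{s \left(15 s^{3} + 3 s^{2} + 15 s + 8\right)}{12}] = 5 s^{3} + \frac{3 s^{2}}{4} + \frac{5 s}{2} + \frac{2}{3} = f(s).
F(2) = \frac{85}{3}; F(1) = \frac{41}{12}.
Integral = F(2) - F(1) = \frac{299}{12}.

Antiderivative: F(s) = \frac{s \left(15 s^{3} + 3 s^{2} + 15 s + 8\right)}{12}; value = \frac{299}{12}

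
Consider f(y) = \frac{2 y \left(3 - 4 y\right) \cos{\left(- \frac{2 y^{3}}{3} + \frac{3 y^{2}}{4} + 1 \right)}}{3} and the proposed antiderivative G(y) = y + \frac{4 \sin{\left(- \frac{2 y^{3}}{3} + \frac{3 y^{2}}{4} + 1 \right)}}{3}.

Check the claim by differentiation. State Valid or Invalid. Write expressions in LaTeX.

Invalid: d/dy[G] - f = 1, which is not 0.

d/dy[G] = - \frac{8 y^{2} \cos{\left(- \frac{2 y^{3}}{3} + \frac{3 y^{2}}{4} + 1 \right)}}{3} + 2 y \cos{\left(- \frac{2 y^{3}}{3} + \frac{3 y^{2}}{4} + 1 \right)} + 1
d/dy[G] - f(y) = 1 != 0.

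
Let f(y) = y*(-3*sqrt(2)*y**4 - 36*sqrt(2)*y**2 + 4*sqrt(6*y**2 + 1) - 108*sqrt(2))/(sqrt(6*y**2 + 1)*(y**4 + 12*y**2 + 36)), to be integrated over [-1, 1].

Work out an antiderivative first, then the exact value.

A candidate is checked by its d/dy: the result must match f(y).
F(y) = (-sqrt(2)*(y**2 + 6)*sqrt(6*y**2 + 1) - 4)/(2*(y**2 + 6)) is an antiderivative of f.
Check: d/dy[(-sqrt(2)*(y**2 + 6)*sqrt(6*y**2 + 1) - 4)/(2*(y**2 + 6))] = (-3*sqrt(2)*y**5 - 36*sqrt(2)*y**3 + 4*y*sqrt(6*y**2 + 1) - 108*sqrt(2)*y)/(y**4*sqrt(6*y**2 + 1) + 12*y**2*sqrt(6*y**2 + 1) + 36*sqrt(6*y**2 + 1)), which equals f(y).
F(1) = -sqrt(14)/2 - 2/7; F(-1) = -sqrt(14)/2 - 2/7.
Integral = F(1) - F(-1) = 0.

Antiderivative: F(y) = (-sqrt(2)*(y**2 + 6)*sqrt(6*y**2 + 1) - 4)/(2*(y**2 + 6)); value = 0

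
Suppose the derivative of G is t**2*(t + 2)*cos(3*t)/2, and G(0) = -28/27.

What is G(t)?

G(t) = t**3*sin(3*t)/6 + t**2*sin(3*t)/3 + t**2*cos(3*t)/6 - t*sin(3*t)/9 + 2*t*cos(3*t)/9 - 2*sin(3*t)/27 - cos(3*t)/27 - 1

Recover the given G'(t) by differentiating a candidate G(t); any mismatch rules it out.
A general antiderivative is t**3*sin(3*t)/6 + t**2*sin(3*t)/3 + t**2*cos(3*t)/6 - t*sin(3*t)/9 + 2*t*cos(3*t)/9 - 2*sin(3*t)/27 - cos(3*t)/27 + C.
The condition gives C = -28/27 - (-1/27) = -1.
So G(t) = t**3*sin(3*t)/6 + t**2*sin(3*t)/3 + t**2*cos(3*t)/6 - t*sin(3*t)/9 + 2*t*cos(3*t)/9 - 2*sin(3*t)/27 - cos(3*t)/27 - 1.
Check: d/dt[t**3*sin(3*t)/6 + t**2*sin(3*t)/3 + t**2*cos(3*t)/6 - t*sin(3*t)/9 + 2*t*cos(3*t)/9 - 2*sin(3*t)/27 - cos(3*t)/27 - 1] = t**3*cos(3*t)/2 + t**2*cos(3*t), which equals G'(t).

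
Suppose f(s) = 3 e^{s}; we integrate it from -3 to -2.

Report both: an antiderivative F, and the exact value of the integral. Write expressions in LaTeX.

An antiderivative F(s) passes only if d/ds[F] lands on f(s) exactly.
F(s) = 3 e^{s} is an antiderivative of f.
Check: d/ds[3 e^{s}] = 3 e^{s} = f(s).
F(-2) = \frac{3}{e^{2}}; F(-3) = \frac{3}{e^{3}}.
Integral = F(-2) - F(-3) = - \frac{3}{e^{3}} + \frac{3}{e^{2}}.

Antiderivative: F(s) = 3 e^{s}; value = - \frac{3}{e^{3}} + \frac{3}{e^{2}}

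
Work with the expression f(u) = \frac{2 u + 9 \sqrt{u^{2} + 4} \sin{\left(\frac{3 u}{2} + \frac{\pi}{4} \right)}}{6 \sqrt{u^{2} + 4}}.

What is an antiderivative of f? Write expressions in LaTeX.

An antiderivative is F(u) = \frac{\sqrt{u^{2} + 4} - 3 \cos{\left(\frac{3 u}{2} + \frac{\pi}{4} \right)}}{3}.

Differentiate the proposed F(u) back; it has to land on f(u) exactly.
Check: d/du[\frac{\sqrt{u^{2} + 4} - 3 \cos{\left(\frac{3 u}{2} + \frac{\pi}{4} \right)}}{3}] = \frac{2 u + 9 \sqrt{u^{2} + 4} \sin{\left(\frac{3 u}{2} + \frac{\pi}{4} \right)}}{6 \sqrt{u^{2} + 4}} = f(u).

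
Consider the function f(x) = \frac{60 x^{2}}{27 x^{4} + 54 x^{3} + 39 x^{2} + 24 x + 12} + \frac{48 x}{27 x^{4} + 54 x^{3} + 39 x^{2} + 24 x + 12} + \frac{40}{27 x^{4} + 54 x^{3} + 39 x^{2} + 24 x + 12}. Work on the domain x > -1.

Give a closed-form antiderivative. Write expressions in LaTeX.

Integrate term by term and add the pieces.
Check: d/dx[\frac{4 x \operatorname{atan}{\left(\frac{3 x}{2} \right)} + 4 \operatorname{atan}{\left(\frac{3 x}{2} \right)} - 4}{3 x + 3}] = \frac{60 x^{2} + 48 x + 40}{27 x^{4} + 54 x^{3} + 39 x^{2} + 24 x + 12}, which equals f(x).

An antiderivative is F(x) = \frac{4 x \operatorname{atan}{\left(\frac{3 x}{2} \right)} + 4 \operatorname{atan}{\left(\frac{3 x}{2} \right)} - 4}{3 x + 3}.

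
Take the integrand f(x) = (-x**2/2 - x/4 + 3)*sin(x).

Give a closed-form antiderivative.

An antiderivative is F(x) = x**2*cos(x)/2 - x*sin(x) + x*cos(x)/4 - sin(x)/4 - 4*cos(x).

An antiderivative F(x) passes only if d/dx[F] lands on f(x) exactly.
Check: d/dx[x**2*cos(x)/2 - x*sin(x) + x*cos(x)/4 - sin(x)/4 - 4*cos(x)] = -x**2*sin(x)/2 - x*sin(x)/4 + 3*sin(x), which equals f(x).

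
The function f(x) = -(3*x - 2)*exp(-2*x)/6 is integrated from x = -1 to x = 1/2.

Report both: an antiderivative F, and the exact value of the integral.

Recognize the product-rule pattern: f = u'v + uv' with u = x/4 - 1/24, v = exp(-2*x), so integration by parts undoes it.
F(x) = (6*x - 1)*exp(-2*x)/24 is an antiderivative of f.
Check: d/dx[(6*x - 1)*exp(-2*x)/24] = (2 - 3*x)*exp(-2*x)/6, which equals f(x).
F(1/2) = exp(-1)/12; F(-1) = -7*exp(2)/24.
Integral = F(1/2) - F(-1) = exp(-1)/12 + 7*exp(2)/24.

Antiderivative: F(x) = (6*x - 1)*exp(-2*x)/24; value = exp(-1)/12 + 7*exp(2)/24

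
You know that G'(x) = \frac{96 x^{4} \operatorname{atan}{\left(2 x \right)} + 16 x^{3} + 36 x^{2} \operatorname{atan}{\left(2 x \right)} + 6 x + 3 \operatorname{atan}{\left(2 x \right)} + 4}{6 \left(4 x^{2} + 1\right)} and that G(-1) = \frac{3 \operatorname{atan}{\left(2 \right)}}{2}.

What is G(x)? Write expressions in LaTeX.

G(x) = \frac{4 x^{3} \operatorname{atan}{\left(2 x \right)}}{3} + \frac{x \operatorname{atan}{\left(2 x \right)}}{2} + \frac{\operatorname{atan}{\left(2 x \right)}}{3}

G'(x) has the shape u'v + uv' for u = \frac{4 x^{3}}{3} + \frac{x}{2} + \frac{1}{3} and v = \operatorname{atan}{\left(2 x \right)} — it is the derivative of the product u*v.
A general antiderivative is \frac{\left(4 x^{3} + \frac{3 x}{2} + 1\right) \operatorname{atan}{\left(2 x \right)}}{3} + C.
The condition gives C = \frac{3 \operatorname{atan}{\left(2 \right)}}{2} - (\frac{3 \operatorname{atan}{\left(2 \right)}}{2}) = 0.
So G(x) = \frac{4 x^{3} \operatorname{atan}{\left(2 x \right)}}{3} + \frac{x \operatorname{atan}{\left(2 x \right)}}{2} + \frac{\operatorname{atan}{\left(2 x \right)}}{3}.
Check: d/dx[\frac{4 x^{3} \operatorname{atan}{\left(2 x \right)}}{3} + \frac{x \operatorname{atan}{\left(2 x \right)}}{2} + \frac{\operatorname{atan}{\left(2 x \right)}}{3}] = \frac{96 x^{4} \operatorname{atan}{\left(2 x \right)} + 16 x^{3} + 36 x^{2} \operatorname{atan}{\left(2 x \right)} + 6 x + 3 \operatorname{atan}{\left(2 x \right)} + 4}{24 x^{2} + 6}, which equals G'(x).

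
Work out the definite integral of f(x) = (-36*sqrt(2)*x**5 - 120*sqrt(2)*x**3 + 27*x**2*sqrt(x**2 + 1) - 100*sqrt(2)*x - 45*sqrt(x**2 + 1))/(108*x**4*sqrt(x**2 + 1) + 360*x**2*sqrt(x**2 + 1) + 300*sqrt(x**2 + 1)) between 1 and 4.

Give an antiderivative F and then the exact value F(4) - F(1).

Antiderivative: F(x) = -x/(4*x**2 + 20/3) - sqrt(2*x**2 + 2)/3; value = 3581/5088 - sqrt(34)/3

A candidate is checked by its d/dx: the result must match f(x).
F(x) = -x/(4*x**2 + 20/3) - sqrt(2*x**2 + 2)/3 is an antiderivative of f.
Check: d/dx[-x/(4*x**2 + 20/3) - sqrt(2*x**2 + 2)/3] = (-36*sqrt(2)*x**5 - 120*sqrt(2)*x**3 + 27*x**2*sqrt(x**2 + 1) - 100*sqrt(2)*x - 45*sqrt(x**2 + 1))/(108*x**4*sqrt(x**2 + 1) + 360*x**2*sqrt(x**2 + 1) + 300*sqrt(x**2 + 1)) = f(x).
F(4) = -sqrt(34)/3 - 3/53; F(1) = -73/96.
Integral = F(4) - F(1) = 3581/5088 - sqrt(34)/3.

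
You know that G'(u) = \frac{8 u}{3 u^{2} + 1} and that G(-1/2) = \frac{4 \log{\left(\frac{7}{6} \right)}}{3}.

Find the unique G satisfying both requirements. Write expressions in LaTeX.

G(u) = \frac{4 \log{\left(2 u^{2} + \frac{2}{3} \right)}}{3}

G'(u) matches the chain-rule pattern g'(h)*h' with inner function h(u) = 2 u^{2} + \frac{2}{3}; substituting w = h(u) collapses the integral.
A general antiderivative is \frac{4 \log{\left(2 u^{2} + \frac{2}{3} \right)}}{3} + C.
The condition gives C = \frac{4 \log{\left(\frac{7}{6} \right)}}{3} - (\frac{4 \log{\left(\frac{7}{6} \right)}}{3}) = 0.
So G(u) = \frac{4 \log{\left(2 u^{2} + \frac{2}{3} \right)}}{3}.
Check: d/du[\frac{4 \log{\left(2 u^{2} + \frac{2}{3} \right)}}{3}] = \frac{8 u}{3 u^{2} + 1} = G'(u).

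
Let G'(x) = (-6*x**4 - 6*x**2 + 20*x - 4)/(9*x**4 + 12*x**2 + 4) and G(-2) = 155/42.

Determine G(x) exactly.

G(x) = -x**3/(3*x**2/2 + 1) + 3*x**2/(3*x**2/2 + 1) - x/(3*x**2/2 + 1) + 1/2 + 1/(9*x**2/2 + 3)

Recognize the product-rule pattern: G'(x) = u'v + uv' with u = -1/(3*x**2/2 + 1), v = x**3 - 3*x**2 + x - 1/3, so integration by parts undoes it.
A general antiderivative is -(x**3 - 3*x**2 + x - 1/3)/(3*x**2/2 + 1) + C.
The condition gives C = 155/42 - (67/21) = 1/2.
So G(x) = -x**3/(3*x**2/2 + 1) + 3*x**2/(3*x**2/2 + 1) - x/(3*x**2/2 + 1) + 1/2 + 1/(9*x**2/2 + 3).
Check: d/dx[-x**3/(3*x**2/2 + 1) + 3*x**2/(3*x**2/2 + 1) - x/(3*x**2/2 + 1) + 1/2 + 1/(9*x**2/2 + 3)] = (-6*x**4 - 6*x**2 + 20*x - 4)/(9*x**4 + 12*x**2 + 4) = G'(x).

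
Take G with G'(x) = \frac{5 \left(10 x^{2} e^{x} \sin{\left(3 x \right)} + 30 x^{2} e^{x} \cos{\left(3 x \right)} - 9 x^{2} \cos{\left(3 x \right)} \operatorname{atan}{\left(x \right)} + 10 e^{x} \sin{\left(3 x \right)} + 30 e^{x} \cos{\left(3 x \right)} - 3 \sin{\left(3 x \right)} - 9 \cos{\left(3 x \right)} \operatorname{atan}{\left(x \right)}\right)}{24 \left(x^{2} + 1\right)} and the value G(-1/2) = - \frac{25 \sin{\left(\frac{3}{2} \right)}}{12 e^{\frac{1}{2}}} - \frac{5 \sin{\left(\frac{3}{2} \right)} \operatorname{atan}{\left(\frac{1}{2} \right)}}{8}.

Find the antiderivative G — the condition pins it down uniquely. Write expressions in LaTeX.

G(x) = \frac{25 e^{x} \sin{\left(3 x \right)}}{12} - \frac{5 \sin{\left(3 x \right)} \operatorname{atan}{\left(x \right)}}{8}

Recognize the product-rule pattern: G'(x) = u'v + uv' with u = \frac{25 e^{x}}{12} - \frac{5 \operatorname{atan}{\left(x \right)}}{8}, v = \sin{\left(3 x \right)}, so integration by parts undoes it.
A general antiderivative is \frac{5 \left(\frac{5 e^{x}}{3} - \frac{\operatorname{atan}{\left(x \right)}}{2}\right) \sin{\left(3 x \right)}}{4} + C.
The condition gives C = - \frac{25 \sin{\left(\frac{3}{2} \right)}}{12 e^{\frac{1}{2}}} - \frac{5 \sin{\left(\frac{3}{2} \right)} \operatorname{atan}{\left(\frac{1}{2} \right)}}{8} - (- \frac{25 \sin{\left(\frac{3}{2} \right)}}{12 e^{\frac{1}{2}}} - \frac{5 \sin{\left(\frac{3}{2} \right)} \operatorname{atan}{\left(\frac{1}{2} \right)}}{8}) = 0.
So G(x) = \frac{25 e^{x} \sin{\left(3 x \right)}}{12} - \frac{5 \sin{\left(3 x \right)} \operatorname{atan}{\left(x \right)}}{8}.
Check: d/dx[\frac{25 e^{x} \sin{\left(3 x \right)}}{12} - \frac{5 \sin{\left(3 x \right)} \operatorname{atan}{\left(x \right)}}{8}] = \frac{50 x^{2} e^{x} \sin{\left(3 x \right)} + 150 x^{2} e^{x} \cos{\left(3 x \right)} - 45 x^{2} \cos{\left(3 x \right)} \operatorname{atan}{\left(x \right)} + 50 e^{x} \sin{\left(3 x \right)} + 150 e^{x} \cos{\left(3 x \right)} - 15 \sin{\left(3 x \right)} - 45 \cos{\left(3 x \right)} \operatorname{atan}{\left(x \right)}}{24 x^{2} + 24}, which equals G'(x).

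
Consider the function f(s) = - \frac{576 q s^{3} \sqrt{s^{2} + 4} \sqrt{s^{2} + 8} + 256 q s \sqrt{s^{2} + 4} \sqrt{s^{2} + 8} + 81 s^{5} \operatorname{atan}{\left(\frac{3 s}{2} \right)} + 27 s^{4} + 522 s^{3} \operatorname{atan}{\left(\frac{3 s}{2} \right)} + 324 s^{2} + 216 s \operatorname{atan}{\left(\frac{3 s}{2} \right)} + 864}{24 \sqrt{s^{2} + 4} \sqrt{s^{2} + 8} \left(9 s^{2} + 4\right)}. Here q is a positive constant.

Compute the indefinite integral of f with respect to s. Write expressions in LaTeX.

F(s) = - \frac{4 q s^{2}}{3} - \frac{3 \sqrt{s^{2} + 4} \sqrt{s^{2} + 8} \operatorname{atan}{\left(\frac{3 s}{2} \right)}}{16} + C

Check any antiderivative F(s) by computing F'(s) and comparing it with f(s).
Check: d/ds[- \frac{4 q s^{2}}{3} - \frac{3 \sqrt{s^{2} + 4} \sqrt{s^{2} + 8} \operatorname{atan}{\left(\frac{3 s}{2} \right)}}{16}] = \frac{- 576 q s^{3} \sqrt{s^{2} + 4} \sqrt{s^{2} + 8} - 256 q s \sqrt{s^{2} + 4} \sqrt{s^{2} + 8} - 81 s^{5} \operatorname{atan}{\left(\frac{3 s}{2} \right)} - 27 s^{4} - 522 s^{3} \operatorname{atan}{\left(\frac{3 s}{2} \right)} - 324 s^{2} - 216 s \operatorname{atan}{\left(\frac{3 s}{2} \right)} - 864}{216 s^{2} \sqrt{s^{2} + 4} \sqrt{s^{2} + 8} + 96 \sqrt{s^{2} + 4} \sqrt{s^{2} + 8}}, which equals f(s).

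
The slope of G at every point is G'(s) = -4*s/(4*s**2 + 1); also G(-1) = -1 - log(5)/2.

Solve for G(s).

The substitution u = 4*s**2 + 1 works: G'(s) is exactly (dG/du)*(du/ds) for that inner function.
A general antiderivative is -log(4*s**2 + 1)/2 + C.
The condition gives C = -1 - log(5)/2 - (-log(5)/2) = -1.
So G(s) = -log(4*s**2 + 1)/2 - 1.
Check: d/ds[-log(4*s**2 + 1)/2 - 1] = -4*s/(4*s**2 + 1) = G'(s).

G(s) = -log(4*s**2 + 1)/2 - 1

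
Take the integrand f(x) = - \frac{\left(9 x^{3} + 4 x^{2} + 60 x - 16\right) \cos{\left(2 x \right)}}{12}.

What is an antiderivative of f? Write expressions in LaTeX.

An antiderivative F(x) passes only if d/dx[F] lands on f(x) exactly.
Check: d/dx[- \frac{3 x^{3} \sin{\left(2 x \right)}}{8} - \frac{x^{2} \sin{\left(2 x \right)}}{6} - \frac{9 x^{2} \cos{\left(2 x \right)}}{16} - \frac{31 x \sin{\left(2 x \right)}}{16} - \frac{x \cos{\left(2 x \right)}}{6} + \frac{3 \sin{\left(2 x \right)}}{4} - \frac{31 \cos{\left(2 x \right)}}{32}] = - \frac{3 x^{3} \cos{\left(2 x \right)}}{4} - \frac{x^{2} \cos{\left(2 x \right)}}{3} - 5 x \cos{\left(2 x \right)} + \frac{4 \cos{\left(2 x \right)}}{3}, which equals f(x).

An antiderivative is F(x) = - \frac{3 x^{3} \sin{\left(2 x \right)}}{8} - \frac{x^{2} \sin{\left(2 x \right)}}{6} - \frac{9 x^{2} \cos{\left(2 x \right)}}{16} - \frac{31 x \sin{\left(2 x \right)}}{16} - \frac{x \cos{\left(2 x \right)}}{6} + \frac{3 \sin{\left(2 x \right)}}{4} - \frac{31 \cos{\left(2 x \right)}}{32}.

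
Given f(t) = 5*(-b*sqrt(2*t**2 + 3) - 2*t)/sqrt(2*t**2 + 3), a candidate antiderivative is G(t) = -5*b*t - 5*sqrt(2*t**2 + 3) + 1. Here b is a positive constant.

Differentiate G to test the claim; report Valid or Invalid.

d/dt[G] = (-5*b*sqrt(2*t**2 + 3) - 10*t)/sqrt(2*t**2 + 3)
This equals f(t) exactly, so the claim holds.

Valid. The derivative of G reproduces f.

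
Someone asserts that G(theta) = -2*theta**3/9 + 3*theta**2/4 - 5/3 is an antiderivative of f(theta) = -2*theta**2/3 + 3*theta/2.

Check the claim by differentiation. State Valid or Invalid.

d/dtheta[G] = -2*theta**2/3 + 3*theta/2
This equals f(theta) exactly, so the claim holds.

Valid. The derivative of G reproduces f.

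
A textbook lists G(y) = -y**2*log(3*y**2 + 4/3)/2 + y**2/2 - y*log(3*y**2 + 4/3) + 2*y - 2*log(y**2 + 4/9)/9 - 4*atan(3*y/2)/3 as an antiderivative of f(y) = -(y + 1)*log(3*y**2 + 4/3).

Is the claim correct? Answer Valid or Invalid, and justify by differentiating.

Valid - differentiating G returns exactly f.

d/dy[G] = -y*log(3*y**2 + 4/3) - log(3*y**2 + 4/3)
This equals f(y) exactly, so the claim holds.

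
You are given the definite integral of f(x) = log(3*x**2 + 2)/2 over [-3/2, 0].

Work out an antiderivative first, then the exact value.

Antiderivative: F(x) = (3*x*log(3*x**2 + 2) - 6*x + 2*sqrt(6)*atan(sqrt(6)*x/2))/6; value = -3/2 + sqrt(6)*atan(3*sqrt(6)/4)/3 + 3*log(35/4)/4

Since d/dx undoes antidifferentiation here, F'(x) = f(x) is required of F(x).
F(x) = (3*x*log(3*x**2 + 2) - 6*x + 2*sqrt(6)*atan(sqrt(6)*x/2))/6 is an antiderivative of f.
Check: d/dx[(3*x*log(3*x**2 + 2) - 6*x + 2*sqrt(6)*atan(sqrt(6)*x/2))/6] = log(3*x**2 + 2)/2 = f(x).
F(0) = 0; F(-3/2) = -3*log(35/4)/4 - sqrt(6)*atan(3*sqrt(6)/4)/3 + 3/2.
Integral = F(0) - F(-3/2) = -3/2 + sqrt(6)*atan(3*sqrt(6)/4)/3 + 3*log(35/4)/4.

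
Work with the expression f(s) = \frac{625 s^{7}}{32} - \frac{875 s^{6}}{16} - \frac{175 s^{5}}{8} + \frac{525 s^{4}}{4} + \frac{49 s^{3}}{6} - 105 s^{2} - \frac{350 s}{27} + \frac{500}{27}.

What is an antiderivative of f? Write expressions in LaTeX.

The substitution u = - \frac{5 s^{2}}{4} + s + \frac{5}{3} works: f is exactly (dF/du)*(du/ds) for that inner function.
Check: d/ds[\left(- \frac{5 s^{2}}{4} + s + \frac{5}{3}\right)^{4}] = \frac{625 s^{7}}{32} - \frac{875 s^{6}}{16} - \frac{175 s^{5}}{8} + \frac{525 s^{4}}{4} + \frac{49 s^{3}}{6} - 105 s^{2} - \frac{350 s}{27} + \frac{500}{27} = f(s).

An antiderivative is F(s) = \left(- \frac{5 s^{2}}{4} + s + \frac{5}{3}\right)^{4}.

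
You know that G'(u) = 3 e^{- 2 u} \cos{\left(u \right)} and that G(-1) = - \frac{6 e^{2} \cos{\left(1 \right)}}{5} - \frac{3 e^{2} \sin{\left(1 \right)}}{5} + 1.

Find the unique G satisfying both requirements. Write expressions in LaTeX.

Check a candidate G(u) by differentiating: d/du[G] must match the given G'(u).
A general antiderivative is \frac{3 e^{- 2 u} \sin{\left(u \right)}}{5} - \frac{6 e^{- 2 u} \cos{\left(u \right)}}{5} + C.
The condition gives C = - \frac{6 e^{2} \cos{\left(1 \right)}}{5} - \frac{3 e^{2} \sin{\left(1 \right)}}{5} + 1 - (- \frac{6 e^{2} \cos{\left(1 \right)}}{5} - \frac{3 e^{2} \sin{\left(1 \right)}}{5}) = 1.
So G(u) = \frac{\left(5 e^{2 u} + 3 \sin{\left(u \right)} - 6 \cos{\left(u \right)}\right) e^{- 2 u}}{5}.
Check: d/du[\frac{\left(5 e^{2 u} + 3 \sin{\left(u \right)} - 6 \cos{\left(u \right)}\right) e^{- 2 u}}{5}] = 3 e^{- 2 u} \cos{\left(u \right)} = G'(u).

G(u) = \frac{\left(5 e^{2 u} + 3 \sin{\left(u \right)} - 6 \cos{\left(u \right)}\right) e^{- 2 u}}{5}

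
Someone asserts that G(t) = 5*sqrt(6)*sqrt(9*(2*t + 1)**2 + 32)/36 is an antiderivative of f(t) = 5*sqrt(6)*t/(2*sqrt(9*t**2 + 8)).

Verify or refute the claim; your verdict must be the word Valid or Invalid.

d/dt[G] = (10*sqrt(6)*t + 5*sqrt(6))/(2*sqrt(36*t**2 + 36*t + 41))
d/dt[G] - f(t) = (10*sqrt(6)*t*sqrt(9*t**2 + 8) - 5*sqrt(6)*t*sqrt(36*t**2 + 36*t + 41) + 5*sqrt(6)*sqrt(9*t**2 + 8))/(2*sqrt(9*t**2 + 8)*sqrt(36*t**2 + 36*t + 41)) != 0.

Invalid: d/dt[G] - f = (10*sqrt(6)*t*sqrt(9*t**2 + 8) - 5*sqrt(6)*t*sqrt(36*t**2 + 36*t + 41) + 5*sqrt(6)*sqrt(9*t**2 + 8))/(2*sqrt(9*t**2 + 8)*sqrt(36*t**2 + 36*t + 41)), which is not 0.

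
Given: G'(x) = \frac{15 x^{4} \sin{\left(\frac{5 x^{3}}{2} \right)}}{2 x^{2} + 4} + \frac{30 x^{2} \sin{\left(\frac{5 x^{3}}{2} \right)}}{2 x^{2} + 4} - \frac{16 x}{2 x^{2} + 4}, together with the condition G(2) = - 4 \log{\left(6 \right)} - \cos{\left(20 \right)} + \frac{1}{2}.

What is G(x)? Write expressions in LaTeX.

G(x) = - 4 \log{\left(x^{2} + 2 \right)} - \cos{\left(\frac{5 x^{3}}{2} \right)} + \frac{1}{2}

Integrate term by term and add the pieces.
A general antiderivative is - 4 \log{\left(x^{2} + 2 \right)} - \cos{\left(\frac{5 x^{3}}{2} \right)} + C.
The condition gives C = - 4 \log{\left(6 \right)} - \cos{\left(20 \right)} + \frac{1}{2} - (- 4 \log{\left(6 \right)} - \cos{\left(20 \right)}) = \frac{1}{2}.
So G(x) = - 4 \log{\left(x^{2} + 2 \right)} - \cos{\left(\frac{5 x^{3}}{2} \right)} + \frac{1}{2}.
Check: d/dx[- 4 \log{\left(x^{2} + 2 \right)} - \cos{\left(\frac{5 x^{3}}{2} \right)} + \frac{1}{2}] = \frac{15 x^{4} \sin{\left(\frac{5 x^{3}}{2} \right)} + 30 x^{2} \sin{\left(\frac{5 x^{3}}{2} \right)} - 16 x}{2 x^{2} + 4}, which equals G'(x).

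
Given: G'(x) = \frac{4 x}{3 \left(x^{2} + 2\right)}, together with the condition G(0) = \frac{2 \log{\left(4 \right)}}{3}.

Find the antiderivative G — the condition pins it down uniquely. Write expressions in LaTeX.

G'(x) matches the chain-rule pattern g'(h)*h' with inner function h(x) = 2 x^{2} + 4; substituting u = h(x) collapses the integral.
A general antiderivative is \frac{2 \log{\left(2 x^{2} + 4 \right)}}{3} + C.
The condition gives C = \frac{2 \log{\left(4 \right)}}{3} - (\frac{2 \log{\left(4 \right)}}{3}) = 0.
So G(x) = \frac{2 \log{\left(2 x^{2} + 4 \right)}}{3}.
Check: d/dx[\frac{2 \log{\left(2 x^{2} + 4 \right)}}{3}] = \frac{4 x}{3 x^{2} + 6}, which equals G'(x).

G(x) = \frac{2 \log{\left(2 x^{2} + 4 \right)}}{3}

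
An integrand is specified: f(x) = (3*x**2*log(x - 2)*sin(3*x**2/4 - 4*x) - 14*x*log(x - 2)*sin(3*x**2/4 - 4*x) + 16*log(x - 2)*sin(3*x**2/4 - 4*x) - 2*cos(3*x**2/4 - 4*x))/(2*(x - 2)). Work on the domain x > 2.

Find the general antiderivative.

F(x) = -log(x - 2)*cos(3*x**2/4 - 4*x) + C

Recognize the product-rule pattern: f = u'v + uv' with u = -cos(3*x**2/4 - 4*x), v = log(x - 2), so integration by parts undoes it.
Check: d/dx[-log(x - 2)*cos(3*x**2/4 - 4*x)] = (3*x**2*log(x - 2)*sin(3*x**2/4 - 4*x) - 14*x*log(x - 2)*sin(3*x**2/4 - 4*x) + 16*log(x - 2)*sin(3*x**2/4 - 4*x) - 2*cos(3*x**2/4 - 4*x))/(2*x - 4), which equals f(x).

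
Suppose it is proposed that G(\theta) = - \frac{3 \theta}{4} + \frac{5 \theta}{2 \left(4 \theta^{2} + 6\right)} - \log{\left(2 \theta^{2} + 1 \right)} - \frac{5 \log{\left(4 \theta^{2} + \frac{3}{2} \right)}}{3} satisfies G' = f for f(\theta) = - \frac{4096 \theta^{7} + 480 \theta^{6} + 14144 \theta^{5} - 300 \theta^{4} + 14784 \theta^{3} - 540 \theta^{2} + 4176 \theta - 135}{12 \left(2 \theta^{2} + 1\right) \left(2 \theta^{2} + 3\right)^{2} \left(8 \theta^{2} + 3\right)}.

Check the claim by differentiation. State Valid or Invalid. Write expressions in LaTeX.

d/d\theta[G] = \frac{- 288 \theta^{8} - 2048 \theta^{7} - 1356 \theta^{6} - 7072 \theta^{5} - 1308 \theta^{4} - 7392 \theta^{3} - 459 \theta^{2} - 2088 \theta - 54}{384 \theta^{8} + 1488 \theta^{6} + 1944 \theta^{4} + 972 \theta^{2} + 162}
d/d\theta[G] - f(\theta) = - \frac{3}{4} != 0.

Invalid: d/d\theta[G] - f = - \frac{3}{4}, which is not 0.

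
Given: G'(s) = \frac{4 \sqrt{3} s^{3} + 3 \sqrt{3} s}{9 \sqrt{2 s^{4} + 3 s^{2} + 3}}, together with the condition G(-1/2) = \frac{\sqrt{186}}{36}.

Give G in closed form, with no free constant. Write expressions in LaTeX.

The substitution u = \frac{2 s^{4}}{3} + s^{2} + 1 works: G'(s) is exactly (dG/du)*(du/ds) for that inner function.
A general antiderivative is \frac{\sqrt{\frac{2 s^{4}}{3} + s^{2} + 1}}{3} + C.
The condition gives C = \frac{\sqrt{186}}{36} - (\frac{\sqrt{186}}{36}) = 0.
So G(s) = \frac{\sqrt{3} \sqrt{2 s^{4} + 3 s^{2} + 3}}{9}.
Check: d/ds[\frac{\sqrt{3} \sqrt{2 s^{4} + 3 s^{2} + 3}}{9}] = \frac{4 \sqrt{3} s^{3} + 3 \sqrt{3} s}{9 \sqrt{2 s^{4} + 3 s^{2} + 3}} = G'(s).

G(s) = \frac{\sqrt{3} \sqrt{2 s^{4} + 3 s^{2} + 3}}{9}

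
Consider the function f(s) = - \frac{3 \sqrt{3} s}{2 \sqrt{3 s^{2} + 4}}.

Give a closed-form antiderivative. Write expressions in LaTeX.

The substitution u = s^{2} + \frac{4}{3} works: f is exactly (dF/du)*(du/ds) for that inner function.
Check: d/ds[- \frac{\sqrt{3} \sqrt{3 s^{2} + 4}}{2}] = - \frac{3 \sqrt{3} s}{2 \sqrt{3 s^{2} + 4}} = f(s).

An antiderivative is F(s) = - \frac{\sqrt{3} \sqrt{3 s^{2} + 4}}{2}.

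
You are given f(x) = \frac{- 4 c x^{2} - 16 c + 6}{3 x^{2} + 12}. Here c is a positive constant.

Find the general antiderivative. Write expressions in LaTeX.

Check any antiderivative F(x) by computing F'(x) and comparing it with f(x).
Check: d/dx[- \frac{4 c x}{3} + \operatorname{atan}{\left(\frac{x}{2} \right)}] = \frac{- 4 c x^{2} - 16 c + 6}{3 x^{2} + 12} = f(x).

F(x) = - \frac{4 c x}{3} + \operatorname{atan}{\left(\frac{x}{2} \right)} + C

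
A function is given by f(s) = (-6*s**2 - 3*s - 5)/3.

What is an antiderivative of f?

Differentiate the proposed F(s) back; it has to land on f(s) exactly.
Check: d/ds[-2*s**3/3 - s**2/2 - 5*s/3] = -2*s**2 - s - 5/3, which equals f(s).

An antiderivative is F(s) = -2*s**3/3 - s**2/2 - 5*s/3.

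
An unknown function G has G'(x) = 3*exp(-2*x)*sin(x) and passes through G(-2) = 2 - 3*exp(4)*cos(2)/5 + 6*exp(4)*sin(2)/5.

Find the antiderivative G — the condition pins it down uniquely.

Differentiate the proposed G(x) back; it has to land on the given G'(x).
A general antiderivative is -6*exp(-2*x)*sin(x)/5 - 3*exp(-2*x)*cos(x)/5 + C.
The condition gives C = 2 - 3*exp(4)*cos(2)/5 + 6*exp(4)*sin(2)/5 - (-3*exp(4)*cos(2)/5 + 6*exp(4)*sin(2)/5) = 2.
So G(x) = -(-10*exp(2*x) + 6*sin(x) + 3*cos(x))*exp(-2*x)/5.
Check: d/dx[-(-10*exp(2*x) + 6*sin(x) + 3*cos(x))*exp(-2*x)/5] = 3*exp(-2*x)*sin(x) = G'(x).

G(x) = -(-10*exp(2*x) + 6*sin(x) + 3*cos(x))*exp(-2*x)/5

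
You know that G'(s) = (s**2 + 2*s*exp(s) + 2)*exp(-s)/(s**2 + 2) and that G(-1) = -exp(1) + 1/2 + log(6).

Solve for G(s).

G(s) = log(2*s**2 + 4) + 1/2 - exp(-s)

Whatever form G(s) takes, its d/ds must return the stated G'(s).
A general antiderivative is log(2*s**2 + 4) - exp(-s) + C.
The condition gives C = -exp(1) + 1/2 + log(6) - (-exp(1) + log(6)) = 1/2.
So G(s) = log(2*s**2 + 4) + 1/2 - exp(-s).
Check: d/ds[log(2*s**2 + 4) + 1/2 - exp(-s)] = (s**2 + 2*s*exp(s) + 2)/(s**2*exp(s) + 2*exp(s)), which equals G'(s).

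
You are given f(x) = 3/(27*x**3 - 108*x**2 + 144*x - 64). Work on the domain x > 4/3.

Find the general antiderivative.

Check any antiderivative F(x) by computing F'(x) and comparing it with f(x).
Check: d/dx[-1/(2*(3*x - 4)**2)] = 3/(27*x**3 - 108*x**2 + 144*x - 64) = f(x).

F(x) = -1/(2*(3*x - 4)**2) + C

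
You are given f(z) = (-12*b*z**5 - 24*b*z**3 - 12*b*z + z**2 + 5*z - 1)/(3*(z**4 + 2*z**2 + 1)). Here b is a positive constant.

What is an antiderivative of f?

A first test for any F(z): its z-derivative must equal f(z) identically.
Check: d/dz[-2*b*z**2 + (-z/2 - 5/4)/(3*z**2/2 + 3/2)] = (-12*b*z**5 - 24*b*z**3 - 12*b*z + z**2 + 5*z - 1)/(3*z**4 + 6*z**2 + 3), which equals f(z).

An antiderivative is F(z) = -2*b*z**2 + (-z/2 - 5/4)/(3*z**2/2 + 3/2).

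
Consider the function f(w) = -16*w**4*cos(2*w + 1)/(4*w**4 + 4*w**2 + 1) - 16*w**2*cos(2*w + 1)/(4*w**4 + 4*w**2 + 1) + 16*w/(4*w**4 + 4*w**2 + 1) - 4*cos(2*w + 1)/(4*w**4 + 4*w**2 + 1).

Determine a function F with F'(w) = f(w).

An antiderivative is F(w) = -2*sin(2*w + 1) - 4/(2*w**2 + 1).

Integrate term by term and add the pieces.
Check: d/dw[-2*sin(2*w + 1) - 4/(2*w**2 + 1)] = (-16*w**4*cos(2*w + 1) - 16*w**2*cos(2*w + 1) + 16*w - 4*cos(2*w + 1))/(4*w**4 + 4*w**2 + 1), which equals f(w).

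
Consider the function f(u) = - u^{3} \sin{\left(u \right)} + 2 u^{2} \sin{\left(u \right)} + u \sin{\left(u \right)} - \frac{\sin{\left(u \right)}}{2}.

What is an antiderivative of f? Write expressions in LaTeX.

The integrand splits into summands that can be handled one at a time.
Check: d/du[u^{3} \cos{\left(u \right)} - 3 u^{2} \sin{\left(u \right)} - 2 u^{2} \cos{\left(u \right)} + 4 u \sin{\left(u \right)} - 7 u \cos{\left(u \right)} + 7 \sin{\left(u \right)} + \frac{9 \cos{\left(u \right)}}{2}] = - u^{3} \sin{\left(u \right)} + 2 u^{2} \sin{\left(u \right)} + u \sin{\left(u \right)} - \frac{\sin{\left(u \right)}}{2} = f(u).

An antiderivative is F(u) = u^{3} \cos{\left(u \right)} - 3 u^{2} \sin{\left(u \right)} - 2 u^{2} \cos{\left(u \right)} + 4 u \sin{\left(u \right)} - 7 u \cos{\left(u \right)} + 7 \sin{\left(u \right)} + \frac{9 \cos{\left(u \right)}}{2}.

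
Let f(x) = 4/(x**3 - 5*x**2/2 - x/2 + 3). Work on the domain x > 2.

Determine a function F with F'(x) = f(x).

An antiderivative is F(x) = 8*log(x - 2)/3 - 16*log(x - 3/2)/5 + 8*log(x + 1)/15.

Factor the denominator ((x - 2)*(x + 1)*(2*x - 3)) and decompose: f = -32/(5*(2*x - 3)) + 8/(15*(x + 1)) + 8/(3*(x - 2)); each piece integrates to a log, atan, or power term.
Check: d/dx[8*log(x - 2)/3 - 16*log(x - 3/2)/5 + 8*log(x + 1)/15] = 8/(2*x**3 - 5*x**2 - x + 6), which equals f(x).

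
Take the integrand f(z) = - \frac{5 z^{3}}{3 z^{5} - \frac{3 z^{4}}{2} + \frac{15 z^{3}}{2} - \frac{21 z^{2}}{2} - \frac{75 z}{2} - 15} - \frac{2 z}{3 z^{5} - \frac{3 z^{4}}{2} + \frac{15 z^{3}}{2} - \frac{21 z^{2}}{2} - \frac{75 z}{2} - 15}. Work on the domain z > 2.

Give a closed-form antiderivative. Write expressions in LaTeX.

Factor the denominator (3 \left(z - 2\right) \left(z + 1\right) \left(2 z + 1\right) \left(z^{2} + 5\right)) and decompose: f = \frac{23 \left(z - 25\right)}{567 \left(z^{2} + 5\right)} - \frac{52}{315 \left(2 z + 1\right)} + \frac{7}{27 \left(z + 1\right)} - \frac{88}{405 \left(z - 2\right)}; each piece integrates to a log, atan, or power term.
Check: d/dz[- \frac{88 \log{\left(z - 2 \right)}}{405} - \frac{26 \log{\left(z + \frac{1}{2} \right)}}{315} + \frac{7 \log{\left(z + 1 \right)}}{27} + \frac{23 \log{\left(z^{2} + 5 \right)}}{1134} - \frac{115 \sqrt{5} \operatorname{atan}{\left(\frac{\sqrt{5} z}{5} \right)}}{567}] = \frac{- 10 z^{3} - 4 z}{6 z^{5} - 3 z^{4} + 15 z^{3} - 21 z^{2} - 75 z - 30}, which equals f(z).

An antiderivative is F(z) = - \frac{88 \log{\left(z - 2 \right)}}{405} - \frac{26 \log{\left(z + \frac{1}{2} \right)}}{315} + \frac{7 \log{\left(z + 1 \right)}}{27} + \frac{23 \log{\left(z^{2} + 5 \right)}}{1134} - \frac{115 \sqrt{5} \operatorname{atan}{\left(\frac{\sqrt{5} z}{5} \right)}}{567}.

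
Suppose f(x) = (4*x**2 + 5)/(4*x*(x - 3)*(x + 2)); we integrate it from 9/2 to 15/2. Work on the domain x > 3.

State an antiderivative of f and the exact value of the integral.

Antiderivative: F(x) = (-25*log(x) + 82*log(x - 3) + 63*log(x + 2))/120; value = -21*log(13/2)/40 - 5*log(15/2)/24 - 41*log(3/2)/60 + 21*log(19/2)/40 + 107*log(9/2)/120

Factor the denominator (4*x*(x - 3)*(x + 2)) and decompose: f = 21/(40*(x + 2)) + 41/(60*(x - 3)) - 5/(24*x); each piece integrates to a log, atan, or power term.
F(x) = (-25*log(x) + 82*log(x - 3) + 63*log(x + 2))/120 is an antiderivative of f.
Check: d/dx[(-25*log(x) + 82*log(x - 3) + 63*log(x + 2))/120] = (4*x**2 + 5)/(4*x**3 - 4*x**2 - 24*x), which equals f(x).
F(15/2) = -5*log(15/2)/24 + 41*log(9/2)/60 + 21*log(19/2)/40; F(9/2) = -5*log(9/2)/24 + 41*log(3/2)/60 + 21*log(13/2)/40.
Integral = F(15/2) - F(9/2) = -21*log(13/2)/40 - 5*log(15/2)/24 - 41*log(3/2)/60 + 21*log(19/2)/40 + 107*log(9/2)/120.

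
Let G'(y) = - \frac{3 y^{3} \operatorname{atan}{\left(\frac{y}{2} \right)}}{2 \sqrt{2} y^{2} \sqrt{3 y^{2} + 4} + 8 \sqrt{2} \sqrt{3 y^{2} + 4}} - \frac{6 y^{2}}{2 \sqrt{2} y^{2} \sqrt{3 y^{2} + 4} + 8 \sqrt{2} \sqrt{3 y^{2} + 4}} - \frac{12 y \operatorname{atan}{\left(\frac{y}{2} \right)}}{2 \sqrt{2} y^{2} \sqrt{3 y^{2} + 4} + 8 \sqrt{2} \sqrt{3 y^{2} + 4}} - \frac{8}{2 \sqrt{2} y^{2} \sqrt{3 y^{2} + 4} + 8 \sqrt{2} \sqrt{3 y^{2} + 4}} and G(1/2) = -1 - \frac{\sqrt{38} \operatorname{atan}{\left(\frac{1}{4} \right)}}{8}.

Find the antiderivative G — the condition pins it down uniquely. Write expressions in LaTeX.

G(y) = \frac{- \sqrt{2} \sqrt{3 y^{2} + 4} \operatorname{atan}{\left(\frac{y}{2} \right)} - 4}{4}

G'(y) has the shape u'v + uv' for u = - \frac{\sqrt{\frac{3 y^{2}}{2} + 2}}{2} and v = \operatorname{atan}{\left(\frac{y}{2} \right)} — it is the derivative of the product u*v.
A general antiderivative is - \frac{\sqrt{\frac{3 y^{2}}{2} + 2} \operatorname{atan}{\left(\frac{y}{2} \right)}}{2} + C.
The condition gives C = -1 - \frac{\sqrt{38} \operatorname{atan}{\left(\frac{1}{4} \right)}}{8} - (- \frac{\sqrt{38} \operatorname{atan}{\left(\frac{1}{4} \right)}}{8}) = -1.
So G(y) = \frac{- \sqrt{2} \sqrt{3 y^{2} + 4} \operatorname{atan}{\left(\frac{y}{2} \right)} - 4}{4}.
Check: d/dy[\frac{- \sqrt{2} \sqrt{3 y^{2} + 4} \operatorname{atan}{\left(\frac{y}{2} \right)} - 4}{4}] = \frac{- 3 \sqrt{2} y^{3} \operatorname{atan}{\left(\frac{y}{2} \right)} - 6 \sqrt{2} y^{2} - 12 \sqrt{2} y \operatorname{atan}{\left(\frac{y}{2} \right)} - 8 \sqrt{2}}{4 y^{2} \sqrt{3 y^{2} + 4} + 16 \sqrt{3 y^{2} + 4}}, which equals G'(y).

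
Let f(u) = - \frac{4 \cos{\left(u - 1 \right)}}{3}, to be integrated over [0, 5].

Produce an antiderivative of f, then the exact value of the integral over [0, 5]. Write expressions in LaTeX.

Any candidate F(u) must reproduce f(u) exactly when differentiated.
F(u) = - \frac{4 \sin{\left(u - 1 \right)}}{3} is an antiderivative of f.
Check: d/du[- \frac{4 \sin{\left(u - 1 \right)}}{3}] = - \frac{4 \cos{\left(u - 1 \right)}}{3} = f(u).
F(5) = - \frac{4 \sin{\left(4 \right)}}{3}; F(0) = \frac{4 \sin{\left(1 \right)}}{3}.
Integral = F(5) - F(0) = - \frac{4 \sin{\left(1 \right)}}{3} - \frac{4 \sin{\left(4 \right)}}{3}.

Antiderivative: F(u) = - \frac{4 \sin{\left(u - 1 \right)}}{3}; value = - \frac{4 \sin{\left(1 \right)}}{3} - \frac{4 \sin{\left(4 \right)}}{3}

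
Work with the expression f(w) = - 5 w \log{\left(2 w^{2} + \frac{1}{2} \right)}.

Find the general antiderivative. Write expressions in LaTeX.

A candidate is checked by its d/dw: the result must match f(w).
Check: d/dw[\frac{5 \left(- 4 w^{2} \log{\left(2 w^{2} + \frac{1}{2} \right)} + 4 w^{2} - \log{\left(4 w^{2} + 1 \right)}\right)}{8}] = - 5 w \log{\left(2 w^{2} + \frac{1}{2} \right)} = f(w).

F(w) = \frac{5 \left(- 4 w^{2} \log{\left(2 w^{2} + \frac{1}{2} \right)} + 4 w^{2} - \log{\left(4 w^{2} + 1 \right)}\right)}{8} + C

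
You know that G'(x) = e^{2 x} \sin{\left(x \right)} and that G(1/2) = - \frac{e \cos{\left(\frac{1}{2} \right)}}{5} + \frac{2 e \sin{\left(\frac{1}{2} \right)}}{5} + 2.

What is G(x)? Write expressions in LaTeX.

The proposed G(x) is checked by its d/dx: the result must match the given G'(x).
A general antiderivative is \frac{2 e^{2 x} \sin{\left(x \right)}}{5} - \frac{e^{2 x} \cos{\left(x \right)}}{5} + C.
The condition gives C = - \frac{e \cos{\left(\frac{1}{2} \right)}}{5} + \frac{2 e \sin{\left(\frac{1}{2} \right)}}{5} + 2 - (- \frac{e \cos{\left(\frac{1}{2} \right)}}{5} + \frac{2 e \sin{\left(\frac{1}{2} \right)}}{5}) = 2.
So G(x) = \frac{2 e^{2 x} \sin{\left(x \right)}}{5} - \frac{e^{2 x} \cos{\left(x \right)}}{5} + 2.
Check: d/dx[\frac{2 e^{2 x} \sin{\left(x \right)}}{5} - \frac{e^{2 x} \cos{\left(x \right)}}{5} + 2] = e^{2 x} \sin{\left(x \right)} = G'(x).

G(x) = \frac{2 e^{2 x} \sin{\left(x \right)}}{5} - \frac{e^{2 x} \cos{\left(x \right)}}{5} + 2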